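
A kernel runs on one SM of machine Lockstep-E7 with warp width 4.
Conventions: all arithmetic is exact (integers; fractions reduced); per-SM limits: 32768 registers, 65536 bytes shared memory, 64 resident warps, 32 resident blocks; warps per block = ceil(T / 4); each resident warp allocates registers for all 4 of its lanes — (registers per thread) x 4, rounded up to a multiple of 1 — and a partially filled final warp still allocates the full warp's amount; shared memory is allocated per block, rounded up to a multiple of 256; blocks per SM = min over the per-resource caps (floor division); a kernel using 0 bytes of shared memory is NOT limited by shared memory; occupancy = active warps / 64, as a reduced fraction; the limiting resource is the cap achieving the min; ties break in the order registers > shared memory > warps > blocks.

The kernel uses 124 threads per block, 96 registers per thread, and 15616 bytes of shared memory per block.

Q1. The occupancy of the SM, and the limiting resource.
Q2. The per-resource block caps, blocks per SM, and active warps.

Answer: occupancy 31/32, limited by registers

registers: 2 blocks
shared memory: 4 blocks
warps: 2 blocks
blocks: 32 blocks

Answer: 2 blocks, 62 active warps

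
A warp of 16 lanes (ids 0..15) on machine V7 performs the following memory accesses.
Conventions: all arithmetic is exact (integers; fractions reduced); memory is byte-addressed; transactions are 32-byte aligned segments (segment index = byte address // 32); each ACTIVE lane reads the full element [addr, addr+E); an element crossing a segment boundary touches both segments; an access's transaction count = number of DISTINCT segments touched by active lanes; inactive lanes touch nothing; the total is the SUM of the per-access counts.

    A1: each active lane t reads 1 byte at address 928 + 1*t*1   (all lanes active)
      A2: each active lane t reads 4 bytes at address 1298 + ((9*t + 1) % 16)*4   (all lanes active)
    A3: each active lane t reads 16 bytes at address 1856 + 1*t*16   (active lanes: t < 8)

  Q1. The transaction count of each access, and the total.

A1: 1 transaction
A2: 3 transactions
A3: 4 transactions

Answer: 1,3,4; total 8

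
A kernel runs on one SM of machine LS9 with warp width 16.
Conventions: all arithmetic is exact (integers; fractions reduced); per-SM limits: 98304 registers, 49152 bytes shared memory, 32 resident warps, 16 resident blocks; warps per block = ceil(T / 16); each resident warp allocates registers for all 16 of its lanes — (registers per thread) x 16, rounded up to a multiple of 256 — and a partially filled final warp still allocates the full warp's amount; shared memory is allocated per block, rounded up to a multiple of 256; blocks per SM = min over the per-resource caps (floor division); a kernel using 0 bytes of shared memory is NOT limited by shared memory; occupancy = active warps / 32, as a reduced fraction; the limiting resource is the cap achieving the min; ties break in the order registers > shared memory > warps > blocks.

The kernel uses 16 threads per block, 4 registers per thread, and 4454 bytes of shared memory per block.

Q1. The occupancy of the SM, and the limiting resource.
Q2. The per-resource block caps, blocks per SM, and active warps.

Answer: occupancy 5/16, limited by shared memory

registers: 384 blocks
shared memory: 10 blocks
warps: 32 blocks
blocks: 16 blocks

Answer: 10 blocks, 10 active warps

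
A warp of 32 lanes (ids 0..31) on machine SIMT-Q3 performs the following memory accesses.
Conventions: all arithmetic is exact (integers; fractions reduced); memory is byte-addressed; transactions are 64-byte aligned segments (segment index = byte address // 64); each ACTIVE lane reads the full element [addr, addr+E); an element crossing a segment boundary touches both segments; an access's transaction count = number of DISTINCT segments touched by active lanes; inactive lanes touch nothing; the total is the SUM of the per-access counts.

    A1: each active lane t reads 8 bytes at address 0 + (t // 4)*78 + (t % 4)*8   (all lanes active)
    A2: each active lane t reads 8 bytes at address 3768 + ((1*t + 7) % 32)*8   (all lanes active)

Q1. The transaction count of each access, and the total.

A1: 10 transactions
A2: 5 transactions

Answer: 10,5; total 15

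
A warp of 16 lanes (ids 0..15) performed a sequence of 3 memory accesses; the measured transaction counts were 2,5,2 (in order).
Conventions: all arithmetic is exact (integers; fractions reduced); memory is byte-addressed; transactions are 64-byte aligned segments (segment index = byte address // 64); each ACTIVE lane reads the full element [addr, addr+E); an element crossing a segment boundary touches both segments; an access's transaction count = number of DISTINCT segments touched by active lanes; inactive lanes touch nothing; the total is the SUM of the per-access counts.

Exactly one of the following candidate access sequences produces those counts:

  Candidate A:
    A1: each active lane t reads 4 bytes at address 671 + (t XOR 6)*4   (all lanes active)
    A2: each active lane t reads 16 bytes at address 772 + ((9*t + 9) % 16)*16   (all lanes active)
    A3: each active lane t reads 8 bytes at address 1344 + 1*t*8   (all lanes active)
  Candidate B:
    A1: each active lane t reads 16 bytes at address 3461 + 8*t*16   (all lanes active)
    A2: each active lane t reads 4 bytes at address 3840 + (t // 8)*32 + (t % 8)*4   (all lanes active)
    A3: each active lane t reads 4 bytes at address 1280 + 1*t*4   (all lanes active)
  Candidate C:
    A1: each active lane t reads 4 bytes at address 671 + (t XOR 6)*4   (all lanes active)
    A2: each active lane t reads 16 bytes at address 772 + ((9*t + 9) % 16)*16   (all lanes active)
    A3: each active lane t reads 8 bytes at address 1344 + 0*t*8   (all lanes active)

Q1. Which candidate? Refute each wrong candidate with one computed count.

B: A1 gives 16 transactions, not 2
C: A3 gives 1 transaction, not 2
A: all counts match (2,5,2)

Answer: A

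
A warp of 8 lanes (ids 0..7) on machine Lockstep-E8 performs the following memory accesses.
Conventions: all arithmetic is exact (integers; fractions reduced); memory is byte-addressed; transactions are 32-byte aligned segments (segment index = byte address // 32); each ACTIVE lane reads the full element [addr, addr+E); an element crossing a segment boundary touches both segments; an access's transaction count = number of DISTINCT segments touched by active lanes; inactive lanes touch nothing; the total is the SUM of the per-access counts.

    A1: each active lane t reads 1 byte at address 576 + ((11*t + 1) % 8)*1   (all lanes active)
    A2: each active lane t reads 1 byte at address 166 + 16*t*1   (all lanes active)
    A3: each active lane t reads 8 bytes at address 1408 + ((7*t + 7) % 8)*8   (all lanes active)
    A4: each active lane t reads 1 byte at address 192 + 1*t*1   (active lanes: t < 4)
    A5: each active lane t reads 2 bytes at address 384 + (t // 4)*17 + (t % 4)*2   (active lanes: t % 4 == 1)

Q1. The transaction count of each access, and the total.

A1: 1 transaction
A2: 4 transactions
A3: 2 transactions
A4: 1 transaction
A5: 1 transaction

Answer: 1,4,2,1,1; total 9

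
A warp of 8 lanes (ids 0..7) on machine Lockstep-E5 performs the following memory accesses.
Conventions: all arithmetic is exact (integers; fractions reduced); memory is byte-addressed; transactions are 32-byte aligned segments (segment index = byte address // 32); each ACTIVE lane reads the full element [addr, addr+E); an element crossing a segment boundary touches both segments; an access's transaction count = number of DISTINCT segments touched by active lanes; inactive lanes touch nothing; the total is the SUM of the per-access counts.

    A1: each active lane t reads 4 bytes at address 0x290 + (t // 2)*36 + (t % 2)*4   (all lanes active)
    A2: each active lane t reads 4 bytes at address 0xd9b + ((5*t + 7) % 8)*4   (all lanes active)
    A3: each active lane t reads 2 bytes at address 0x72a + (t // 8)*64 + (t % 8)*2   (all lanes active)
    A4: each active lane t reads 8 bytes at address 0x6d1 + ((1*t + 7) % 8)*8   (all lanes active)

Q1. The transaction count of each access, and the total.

A1: 5 transactions
A2: 2 transactions
A3: 1 transaction
A4: 3 transactions

Answer: 5,2,1,3; total 11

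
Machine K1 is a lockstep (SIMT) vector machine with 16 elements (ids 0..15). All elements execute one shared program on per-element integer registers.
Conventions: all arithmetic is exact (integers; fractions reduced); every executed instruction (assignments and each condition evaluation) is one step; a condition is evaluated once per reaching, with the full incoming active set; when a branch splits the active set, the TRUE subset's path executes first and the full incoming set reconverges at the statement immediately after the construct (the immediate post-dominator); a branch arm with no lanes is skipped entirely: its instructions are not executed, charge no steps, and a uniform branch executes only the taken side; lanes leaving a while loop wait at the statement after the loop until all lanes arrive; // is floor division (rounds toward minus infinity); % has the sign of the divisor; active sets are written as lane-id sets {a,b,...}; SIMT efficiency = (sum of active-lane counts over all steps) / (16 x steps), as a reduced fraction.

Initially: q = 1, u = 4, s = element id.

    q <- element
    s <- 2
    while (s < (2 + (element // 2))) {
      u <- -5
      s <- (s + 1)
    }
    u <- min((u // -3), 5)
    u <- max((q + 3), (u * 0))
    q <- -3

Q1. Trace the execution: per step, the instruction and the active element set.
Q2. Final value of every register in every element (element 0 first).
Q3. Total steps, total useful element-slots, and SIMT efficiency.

step 0: q <- element                 {0,1,2,3,4,5,6,7,8,9,10,11,12,13,14,15}
step 1: s <- 2                       {0,1,2,3,4,5,6,7,8,9,10,11,12,13,14,15}
step 2: eval (s < (2 + (element // 2))) {0,1,2,3,4,5,6,7,8,9,10,11,12,13,14,15}
step 3: u <- -5                      {2,3,4,5,6,7,8,9,10,11,12,13,14,15}
step 4: s <- (s + 1)                 {2,3,4,5,6,7,8,9,10,11,12,13,14,15}
step 5: eval (s < (2 + (element // 2))) {2,3,4,5,6,7,8,9,10,11,12,13,14,15}
step 6: u <- -5                      {4,5,6,7,8,9,10,11,12,13,14,15}
step 7: s <- (s + 1)                 {4,5,6,7,8,9,10,11,12,13,14,15}
step 8: eval (s < (2 + (element // 2))) {4,5,6,7,8,9,10,11,12,13,14,15}
step 9: u <- -5                      {6,7,8,9,10,11,12,13,14,15}
step 10: s <- (s + 1)                 {6,7,8,9,10,11,12,13,14,15}
step 11: eval (s < (2 + (element // 2))) {6,7,8,9,10,11,12,13,14,15}
step 12: u <- -5                      {8,9,10,11,12,13,14,15}
step 13: s <- (s + 1)                 {8,9,10,11,12,13,14,15}
step 14: eval (s < (2 + (element // 2))) {8,9,10,11,12,13,14,15}
step 15: u <- -5                      {10,11,12,13,14,15}
step 16: s <- (s + 1)                 {10,11,12,13,14,15}
step 17: eval (s < (2 + (element // 2))) {10,11,12,13,14,15}
step 18: u <- -5                      {12,13,14,15}
step 19: s <- (s + 1)                 {12,13,14,15}
step 20: eval (s < (2 + (element // 2))) {12,13,14,15}
step 21: u <- -5                      {14,15}
step 22: s <- (s + 1)                 {14,15}
step 23: eval (s < (2 + (element // 2))) {14,15}
step 24: u <- min((u // -3), 5)       {0,1,2,3,4,5,6,7,8,9,10,11,12,13,14,15}
step 25: u <- max((q + 3), (u * 0))   {0,1,2,3,4,5,6,7,8,9,10,11,12,13,14,15}
step 26: q <- -3                      {0,1,2,3,4,5,6,7,8,9,10,11,12,13,14,15}

Answer: 27 steps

q: -3,-3,-3,-3,-3,-3,-3,-3,-3,-3,-3,-3,-3,-3,-3,-3
u: 3,4,5,6,7,8,9,10,11,12,13,14,15,16,17,18
s: 2,2,3,3,4,4,5,5,6,6,7,7,8,8,9,9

steps = 27; useful = 264; efficiency = 264/432 = 11/18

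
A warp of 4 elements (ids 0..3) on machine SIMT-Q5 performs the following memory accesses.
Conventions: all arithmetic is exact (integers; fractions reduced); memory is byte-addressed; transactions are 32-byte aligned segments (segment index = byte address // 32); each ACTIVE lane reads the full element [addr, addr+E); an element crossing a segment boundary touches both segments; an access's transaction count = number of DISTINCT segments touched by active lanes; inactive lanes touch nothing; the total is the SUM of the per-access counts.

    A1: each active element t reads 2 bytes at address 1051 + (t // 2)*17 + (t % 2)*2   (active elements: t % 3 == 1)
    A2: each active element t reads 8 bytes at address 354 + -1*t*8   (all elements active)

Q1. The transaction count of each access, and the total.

A1: 1 transaction
A2: 2 transactions

Answer: 1,2; total 3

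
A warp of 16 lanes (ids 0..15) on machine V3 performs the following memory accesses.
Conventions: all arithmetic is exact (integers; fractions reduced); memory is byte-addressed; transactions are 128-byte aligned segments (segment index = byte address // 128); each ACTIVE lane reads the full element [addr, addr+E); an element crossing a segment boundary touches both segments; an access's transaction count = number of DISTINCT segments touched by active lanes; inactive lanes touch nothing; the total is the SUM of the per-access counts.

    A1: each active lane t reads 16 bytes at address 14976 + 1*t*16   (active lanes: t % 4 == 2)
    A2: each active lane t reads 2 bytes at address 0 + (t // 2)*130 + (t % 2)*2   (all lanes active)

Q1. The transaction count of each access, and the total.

A1: 2 transactions
A2: 8 transactions

Answer: 2,8; total 10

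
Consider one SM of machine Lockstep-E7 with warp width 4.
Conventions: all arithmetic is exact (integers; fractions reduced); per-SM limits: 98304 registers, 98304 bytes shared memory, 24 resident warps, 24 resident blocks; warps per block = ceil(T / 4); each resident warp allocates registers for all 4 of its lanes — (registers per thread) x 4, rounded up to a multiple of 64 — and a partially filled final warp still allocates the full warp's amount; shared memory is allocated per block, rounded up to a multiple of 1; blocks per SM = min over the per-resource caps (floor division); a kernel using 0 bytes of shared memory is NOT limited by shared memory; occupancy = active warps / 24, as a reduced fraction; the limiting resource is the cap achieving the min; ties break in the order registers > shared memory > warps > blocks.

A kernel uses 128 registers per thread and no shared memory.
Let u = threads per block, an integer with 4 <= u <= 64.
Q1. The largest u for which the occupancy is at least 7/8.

Answer: u = 48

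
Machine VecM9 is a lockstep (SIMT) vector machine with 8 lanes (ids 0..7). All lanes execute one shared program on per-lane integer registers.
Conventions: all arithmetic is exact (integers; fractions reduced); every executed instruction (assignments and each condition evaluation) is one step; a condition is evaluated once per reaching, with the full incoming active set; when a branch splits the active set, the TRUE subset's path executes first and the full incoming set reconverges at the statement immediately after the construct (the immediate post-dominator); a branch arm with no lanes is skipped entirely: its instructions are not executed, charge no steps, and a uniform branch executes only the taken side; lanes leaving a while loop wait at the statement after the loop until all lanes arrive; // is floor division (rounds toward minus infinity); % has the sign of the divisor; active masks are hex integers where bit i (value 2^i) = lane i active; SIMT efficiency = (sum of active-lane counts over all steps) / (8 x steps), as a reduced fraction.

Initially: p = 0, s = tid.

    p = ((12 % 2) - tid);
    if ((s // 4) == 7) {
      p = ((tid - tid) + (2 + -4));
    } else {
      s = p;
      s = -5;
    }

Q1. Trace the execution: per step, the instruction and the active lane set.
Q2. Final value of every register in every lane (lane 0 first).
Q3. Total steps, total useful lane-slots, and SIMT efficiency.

step 0: p <- ((12 % 2) - tid)        0xff
step 1: eval ((s // 4) == 7)         0xff
step 2: s <- p                       0xff
step 3: s <- -5                      0xff

Answer: 4 steps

p: 0,-1,-2,-3,-4,-5,-6,-7
s: -5,-5,-5,-5,-5,-5,-5,-5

steps = 4; useful = 32; efficiency = 32/32 = 1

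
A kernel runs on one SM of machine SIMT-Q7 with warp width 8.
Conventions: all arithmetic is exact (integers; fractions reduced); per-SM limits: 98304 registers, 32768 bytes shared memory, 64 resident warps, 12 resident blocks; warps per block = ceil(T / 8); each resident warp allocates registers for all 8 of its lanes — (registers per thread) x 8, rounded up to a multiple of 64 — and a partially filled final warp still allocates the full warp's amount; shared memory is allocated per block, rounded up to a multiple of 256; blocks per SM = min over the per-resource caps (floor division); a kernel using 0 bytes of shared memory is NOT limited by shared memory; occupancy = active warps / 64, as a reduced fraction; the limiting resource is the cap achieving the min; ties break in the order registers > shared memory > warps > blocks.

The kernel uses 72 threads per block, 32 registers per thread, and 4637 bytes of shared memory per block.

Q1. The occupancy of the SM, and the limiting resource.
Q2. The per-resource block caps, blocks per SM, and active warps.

Answer: occupancy 27/32, limited by shared memory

registers: 42 blocks
shared memory: 6 blocks
warps: 7 blocks
blocks: 12 blocks

Answer: 6 blocks, 54 active warps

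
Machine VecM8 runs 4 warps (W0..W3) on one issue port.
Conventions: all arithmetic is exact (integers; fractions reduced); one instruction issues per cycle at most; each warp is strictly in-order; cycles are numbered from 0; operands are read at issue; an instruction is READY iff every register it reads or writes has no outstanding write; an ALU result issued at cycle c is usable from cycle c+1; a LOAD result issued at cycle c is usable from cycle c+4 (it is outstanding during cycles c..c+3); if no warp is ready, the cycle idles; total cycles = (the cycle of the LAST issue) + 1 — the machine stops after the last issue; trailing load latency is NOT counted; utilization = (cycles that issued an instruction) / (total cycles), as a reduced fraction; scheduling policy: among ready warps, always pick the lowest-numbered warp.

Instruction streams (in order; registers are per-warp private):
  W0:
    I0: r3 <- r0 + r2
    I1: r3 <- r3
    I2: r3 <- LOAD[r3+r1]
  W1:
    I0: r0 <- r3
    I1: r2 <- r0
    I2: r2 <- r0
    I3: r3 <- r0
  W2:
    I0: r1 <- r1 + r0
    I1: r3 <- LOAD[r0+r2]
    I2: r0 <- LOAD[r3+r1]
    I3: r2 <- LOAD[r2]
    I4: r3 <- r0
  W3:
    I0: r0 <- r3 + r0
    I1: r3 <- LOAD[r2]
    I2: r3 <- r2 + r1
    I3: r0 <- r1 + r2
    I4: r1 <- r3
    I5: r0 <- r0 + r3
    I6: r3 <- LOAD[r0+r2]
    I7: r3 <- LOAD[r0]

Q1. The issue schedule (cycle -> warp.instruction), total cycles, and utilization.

cycle 0: W0.I0
cycle 1: W0.I1
cycle 2: W0.I2
cycle 3: W1.I0
cycle 4: W1.I1
cycle 5: W1.I2
cycle 6: W1.I3
cycle 7: W2.I0
cycle 8: W2.I1
cycle 9: W3.I0
cycle 10: W3.I1
cycle 11: idle
cycle 12: W2.I2
cycle 13: W2.I3
cycle 14: W3.I2
cycle 15: W3.I3
cycle 16: W2.I4
cycle 17: W3.I4
cycle 18: W3.I5
cycle 19: W3.I6
cycle 20: idle
cycle 21: idle
cycle 22: idle
cycle 23: W3.I7

Answer: 24 cycles, utilization 5/6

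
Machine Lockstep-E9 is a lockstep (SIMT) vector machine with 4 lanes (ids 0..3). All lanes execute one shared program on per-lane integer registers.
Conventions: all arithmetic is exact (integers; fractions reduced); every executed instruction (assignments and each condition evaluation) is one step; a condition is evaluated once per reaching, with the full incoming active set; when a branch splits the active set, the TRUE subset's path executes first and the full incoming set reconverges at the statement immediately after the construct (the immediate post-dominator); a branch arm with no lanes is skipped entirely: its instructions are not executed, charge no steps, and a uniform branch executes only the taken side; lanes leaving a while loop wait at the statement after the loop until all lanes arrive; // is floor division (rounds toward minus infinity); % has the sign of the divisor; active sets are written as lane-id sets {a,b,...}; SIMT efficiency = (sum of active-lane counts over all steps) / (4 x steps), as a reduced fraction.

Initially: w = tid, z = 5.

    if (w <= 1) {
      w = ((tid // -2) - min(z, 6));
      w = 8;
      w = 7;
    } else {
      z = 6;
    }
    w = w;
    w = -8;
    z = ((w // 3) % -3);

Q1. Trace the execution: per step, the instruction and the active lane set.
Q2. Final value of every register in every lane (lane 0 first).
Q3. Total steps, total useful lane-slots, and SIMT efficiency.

step 0: eval (w <= 1)                {0,1,2,3}
step 1: w <- ((tid // -2) - min(z, 6)) {0,1}
step 2: w <- 8                       {0,1}
step 3: w <- 7                       {0,1}
step 4: z <- 6                       {2,3}
step 5: w <- w                       {0,1,2,3}
step 6: w <- -8                      {0,1,2,3}
step 7: z <- ((w // 3) % -3)         {0,1,2,3}

Answer: 8 steps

w: -8,-8,-8,-8
z: 0,0,0,0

steps = 8; useful = 24; efficiency = 24/32 = 3/4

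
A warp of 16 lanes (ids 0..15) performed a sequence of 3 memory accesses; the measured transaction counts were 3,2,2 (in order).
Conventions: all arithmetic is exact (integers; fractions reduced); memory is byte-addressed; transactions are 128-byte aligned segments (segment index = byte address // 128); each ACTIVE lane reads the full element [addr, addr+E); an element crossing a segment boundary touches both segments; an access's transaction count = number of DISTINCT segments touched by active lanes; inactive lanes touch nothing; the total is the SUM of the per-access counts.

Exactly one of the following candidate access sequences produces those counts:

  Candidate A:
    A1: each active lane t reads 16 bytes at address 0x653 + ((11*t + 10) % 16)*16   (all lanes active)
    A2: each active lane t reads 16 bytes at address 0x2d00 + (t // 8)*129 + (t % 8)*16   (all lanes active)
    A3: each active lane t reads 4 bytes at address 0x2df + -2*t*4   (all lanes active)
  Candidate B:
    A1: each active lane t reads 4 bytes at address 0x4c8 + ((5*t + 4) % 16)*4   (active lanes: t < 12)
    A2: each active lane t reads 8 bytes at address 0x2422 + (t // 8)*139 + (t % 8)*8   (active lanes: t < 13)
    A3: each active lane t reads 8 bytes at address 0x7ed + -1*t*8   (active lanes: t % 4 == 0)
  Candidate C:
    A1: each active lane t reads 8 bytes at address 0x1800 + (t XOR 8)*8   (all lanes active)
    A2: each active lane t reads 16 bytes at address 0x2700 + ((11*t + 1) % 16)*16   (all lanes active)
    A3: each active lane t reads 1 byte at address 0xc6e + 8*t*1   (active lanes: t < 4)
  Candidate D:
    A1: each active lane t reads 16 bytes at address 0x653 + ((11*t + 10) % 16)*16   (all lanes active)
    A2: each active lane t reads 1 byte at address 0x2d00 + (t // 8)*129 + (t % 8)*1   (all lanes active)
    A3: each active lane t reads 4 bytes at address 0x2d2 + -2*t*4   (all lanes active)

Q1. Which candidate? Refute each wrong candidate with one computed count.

A: A2 gives 3 transactions, not 2
B: A1 gives 2 transactions, not 3
C: A1 gives 1 transaction, not 3
D: all counts match (3,2,2)

Answer: D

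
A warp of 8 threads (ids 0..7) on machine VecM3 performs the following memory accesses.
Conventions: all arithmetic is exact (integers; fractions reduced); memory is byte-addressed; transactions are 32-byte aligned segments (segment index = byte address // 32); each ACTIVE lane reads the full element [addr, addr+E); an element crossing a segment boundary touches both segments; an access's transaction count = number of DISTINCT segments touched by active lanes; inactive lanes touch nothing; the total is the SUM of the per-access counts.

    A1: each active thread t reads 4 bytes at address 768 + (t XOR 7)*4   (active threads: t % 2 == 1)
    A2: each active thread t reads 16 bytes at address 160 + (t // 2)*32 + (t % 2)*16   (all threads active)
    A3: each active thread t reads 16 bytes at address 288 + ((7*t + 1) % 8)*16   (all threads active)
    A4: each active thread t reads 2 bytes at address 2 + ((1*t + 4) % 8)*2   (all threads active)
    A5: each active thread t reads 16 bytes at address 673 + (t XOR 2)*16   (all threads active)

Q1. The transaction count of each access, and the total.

A1: 1 transaction
A2: 4 transactions
A3: 4 transactions
A4: 1 transaction
A5: 5 transactions

Answer: 1,4,4,1,5; total 15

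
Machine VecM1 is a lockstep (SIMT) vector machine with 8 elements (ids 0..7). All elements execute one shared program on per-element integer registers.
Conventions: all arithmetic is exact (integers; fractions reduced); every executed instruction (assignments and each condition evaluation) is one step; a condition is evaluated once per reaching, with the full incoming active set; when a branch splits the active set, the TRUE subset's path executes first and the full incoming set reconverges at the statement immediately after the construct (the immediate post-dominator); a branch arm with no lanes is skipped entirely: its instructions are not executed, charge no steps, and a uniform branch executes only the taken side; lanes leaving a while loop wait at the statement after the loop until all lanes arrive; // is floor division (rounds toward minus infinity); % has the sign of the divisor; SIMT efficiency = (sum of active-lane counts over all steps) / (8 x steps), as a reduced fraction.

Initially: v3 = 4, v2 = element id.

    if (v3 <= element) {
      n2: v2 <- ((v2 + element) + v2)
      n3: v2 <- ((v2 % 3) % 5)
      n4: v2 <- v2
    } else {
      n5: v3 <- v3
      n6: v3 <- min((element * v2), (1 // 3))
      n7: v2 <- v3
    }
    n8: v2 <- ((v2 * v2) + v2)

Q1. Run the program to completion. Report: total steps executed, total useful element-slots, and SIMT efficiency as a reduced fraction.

Answer: 8 steps, 40 useful, 5/8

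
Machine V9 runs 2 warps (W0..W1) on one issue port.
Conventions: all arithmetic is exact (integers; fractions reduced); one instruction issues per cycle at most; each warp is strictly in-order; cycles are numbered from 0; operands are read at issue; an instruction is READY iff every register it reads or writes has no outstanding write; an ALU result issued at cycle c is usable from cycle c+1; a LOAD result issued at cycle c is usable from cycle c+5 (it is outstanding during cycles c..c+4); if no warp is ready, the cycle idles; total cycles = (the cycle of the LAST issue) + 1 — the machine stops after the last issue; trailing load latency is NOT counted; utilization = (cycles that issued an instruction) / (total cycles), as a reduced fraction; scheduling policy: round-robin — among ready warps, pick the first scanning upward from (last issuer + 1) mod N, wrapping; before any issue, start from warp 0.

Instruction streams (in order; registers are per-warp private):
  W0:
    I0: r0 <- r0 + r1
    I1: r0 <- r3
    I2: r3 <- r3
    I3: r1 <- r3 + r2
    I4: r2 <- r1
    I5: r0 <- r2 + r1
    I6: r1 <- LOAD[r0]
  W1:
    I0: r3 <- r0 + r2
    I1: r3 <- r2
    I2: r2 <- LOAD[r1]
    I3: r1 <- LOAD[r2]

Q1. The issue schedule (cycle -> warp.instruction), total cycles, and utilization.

cycle 0: W0.I0
cycle 1: W1.I0
cycle 2: W0.I1
cycle 3: W1.I1
cycle 4: W0.I2
cycle 5: W1.I2
cycle 6: W0.I3
cycle 7: W0.I4
cycle 8: W0.I5
cycle 9: W0.I6
cycle 10: W1.I3

Answer: 11 cycles, utilization 1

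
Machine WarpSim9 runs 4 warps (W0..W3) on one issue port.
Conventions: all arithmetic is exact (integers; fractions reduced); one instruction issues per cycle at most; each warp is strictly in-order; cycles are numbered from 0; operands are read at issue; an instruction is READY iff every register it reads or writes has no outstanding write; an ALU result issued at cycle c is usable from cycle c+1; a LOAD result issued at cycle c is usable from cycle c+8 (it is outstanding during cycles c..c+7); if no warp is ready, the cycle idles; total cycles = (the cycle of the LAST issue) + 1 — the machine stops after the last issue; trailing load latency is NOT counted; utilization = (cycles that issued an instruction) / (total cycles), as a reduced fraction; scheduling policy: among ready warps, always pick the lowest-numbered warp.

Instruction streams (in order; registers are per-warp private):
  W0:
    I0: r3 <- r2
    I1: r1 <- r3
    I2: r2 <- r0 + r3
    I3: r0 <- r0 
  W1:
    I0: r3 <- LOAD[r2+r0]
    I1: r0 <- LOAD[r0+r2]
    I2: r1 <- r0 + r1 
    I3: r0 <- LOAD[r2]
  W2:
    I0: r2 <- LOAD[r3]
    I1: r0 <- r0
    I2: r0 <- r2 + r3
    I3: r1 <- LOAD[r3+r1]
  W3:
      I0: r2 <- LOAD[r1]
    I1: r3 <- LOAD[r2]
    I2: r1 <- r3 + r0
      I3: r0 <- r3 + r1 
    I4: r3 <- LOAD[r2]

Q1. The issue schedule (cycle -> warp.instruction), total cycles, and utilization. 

cycle 0: W0.I0
cycle 1: W0.I1
cycle 2: W0.I2
cycle 3: W0.I3
cycle 4: W1.I0
cycle 5: W1.I1
cycle 6: W2.I0
cycle 7: W2.I1
cycle 8: W3.I0
cycle 9: idle
cycle 10: idle
cycle 11: idle
cycle 12: idle
cycle 13: W1.I2
cycle 14: W1.I3
cycle 15: W2.I2
cycle 16: W2.I3
cycle 17: W3.I1
cycle 18: idle
cycle 19: idle
cycle 20: idle
cycle 21: idle
cycle 22: idle
cycle 23: idle
cycle 24: idle
cycle 25: W3.I2
cycle 26: W3.I3
cycle 27: W3.I4

Answer: 28 cycles, utilization 17/28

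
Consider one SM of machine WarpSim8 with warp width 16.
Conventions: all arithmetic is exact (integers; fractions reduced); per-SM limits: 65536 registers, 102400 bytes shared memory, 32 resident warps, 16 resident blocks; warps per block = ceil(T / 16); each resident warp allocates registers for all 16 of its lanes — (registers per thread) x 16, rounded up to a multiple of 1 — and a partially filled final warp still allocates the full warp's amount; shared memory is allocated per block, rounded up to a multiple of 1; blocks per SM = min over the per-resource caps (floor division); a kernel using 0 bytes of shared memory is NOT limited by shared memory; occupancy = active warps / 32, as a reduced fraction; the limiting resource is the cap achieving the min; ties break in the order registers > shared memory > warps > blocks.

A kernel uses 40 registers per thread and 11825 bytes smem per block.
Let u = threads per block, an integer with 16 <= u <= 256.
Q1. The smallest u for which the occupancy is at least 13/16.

Answer: u = 49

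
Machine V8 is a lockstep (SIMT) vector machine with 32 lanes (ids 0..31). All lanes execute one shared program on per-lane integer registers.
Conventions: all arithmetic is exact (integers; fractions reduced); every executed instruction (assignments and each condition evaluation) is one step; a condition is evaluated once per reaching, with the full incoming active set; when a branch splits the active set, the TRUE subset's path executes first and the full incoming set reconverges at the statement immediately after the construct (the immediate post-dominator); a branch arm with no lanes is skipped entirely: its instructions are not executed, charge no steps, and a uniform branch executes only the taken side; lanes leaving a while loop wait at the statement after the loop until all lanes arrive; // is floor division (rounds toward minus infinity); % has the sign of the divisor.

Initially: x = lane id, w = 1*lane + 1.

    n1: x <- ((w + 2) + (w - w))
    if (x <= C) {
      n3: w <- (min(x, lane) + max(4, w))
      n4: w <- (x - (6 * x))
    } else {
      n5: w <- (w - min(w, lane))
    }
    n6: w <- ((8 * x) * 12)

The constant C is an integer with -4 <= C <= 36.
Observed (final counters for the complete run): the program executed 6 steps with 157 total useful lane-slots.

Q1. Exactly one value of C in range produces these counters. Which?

Answer: C = 31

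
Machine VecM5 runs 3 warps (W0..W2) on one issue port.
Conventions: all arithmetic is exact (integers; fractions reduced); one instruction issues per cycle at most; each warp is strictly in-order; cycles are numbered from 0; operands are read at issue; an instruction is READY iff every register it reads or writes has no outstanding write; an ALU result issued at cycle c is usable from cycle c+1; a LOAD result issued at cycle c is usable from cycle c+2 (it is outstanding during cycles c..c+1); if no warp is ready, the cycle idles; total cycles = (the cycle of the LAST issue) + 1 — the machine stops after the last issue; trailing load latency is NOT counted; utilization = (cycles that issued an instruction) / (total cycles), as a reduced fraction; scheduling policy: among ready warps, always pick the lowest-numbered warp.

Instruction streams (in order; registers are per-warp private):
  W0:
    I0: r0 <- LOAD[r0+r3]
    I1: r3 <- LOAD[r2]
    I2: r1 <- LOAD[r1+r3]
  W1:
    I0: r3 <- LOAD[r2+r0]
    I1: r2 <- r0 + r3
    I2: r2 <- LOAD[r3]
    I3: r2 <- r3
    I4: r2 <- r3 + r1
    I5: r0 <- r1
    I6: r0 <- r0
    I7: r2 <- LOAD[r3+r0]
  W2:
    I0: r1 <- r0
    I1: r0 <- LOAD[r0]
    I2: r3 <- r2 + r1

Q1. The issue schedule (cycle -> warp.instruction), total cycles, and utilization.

cycle 0: W0.I0
cycle 1: W0.I1
cycle 2: W1.I0
cycle 3: W0.I2
cycle 4: W1.I1
cycle 5: W1.I2
cycle 6: W2.I0
cycle 7: W1.I3
cycle 8: W1.I4
cycle 9: W1.I5
cycle 10: W1.I6
cycle 11: W1.I7
cycle 12: W2.I1
cycle 13: W2.I2

Answer: 14 cycles, utilization 1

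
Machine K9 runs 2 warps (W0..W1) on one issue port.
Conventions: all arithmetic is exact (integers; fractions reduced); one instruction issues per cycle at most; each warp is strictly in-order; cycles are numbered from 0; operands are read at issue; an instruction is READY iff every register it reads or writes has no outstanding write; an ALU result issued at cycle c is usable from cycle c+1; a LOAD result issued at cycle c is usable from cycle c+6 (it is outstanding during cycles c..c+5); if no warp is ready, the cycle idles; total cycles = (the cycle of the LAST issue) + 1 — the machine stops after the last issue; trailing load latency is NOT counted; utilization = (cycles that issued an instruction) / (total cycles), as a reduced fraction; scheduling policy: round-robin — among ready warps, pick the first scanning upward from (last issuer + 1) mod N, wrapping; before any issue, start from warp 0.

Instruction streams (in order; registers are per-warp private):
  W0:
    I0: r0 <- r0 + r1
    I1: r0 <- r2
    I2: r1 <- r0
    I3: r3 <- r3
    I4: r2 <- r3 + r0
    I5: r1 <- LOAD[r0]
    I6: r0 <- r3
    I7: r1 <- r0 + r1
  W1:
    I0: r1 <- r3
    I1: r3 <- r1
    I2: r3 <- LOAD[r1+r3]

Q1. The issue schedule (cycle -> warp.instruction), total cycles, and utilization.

cycle 0: W0.I0
cycle 1: W1.I0
cycle 2: W0.I1
cycle 3: W1.I1
cycle 4: W0.I2
cycle 5: W1.I2
cycle 6: W0.I3
cycle 7: W0.I4
cycle 8: W0.I5
cycle 9: W0.I6
cycle 10: idle
cycle 11: idle
cycle 12: idle
cycle 13: idle
cycle 14: W0.I7

Answer: 15 cycles, utilization 11/15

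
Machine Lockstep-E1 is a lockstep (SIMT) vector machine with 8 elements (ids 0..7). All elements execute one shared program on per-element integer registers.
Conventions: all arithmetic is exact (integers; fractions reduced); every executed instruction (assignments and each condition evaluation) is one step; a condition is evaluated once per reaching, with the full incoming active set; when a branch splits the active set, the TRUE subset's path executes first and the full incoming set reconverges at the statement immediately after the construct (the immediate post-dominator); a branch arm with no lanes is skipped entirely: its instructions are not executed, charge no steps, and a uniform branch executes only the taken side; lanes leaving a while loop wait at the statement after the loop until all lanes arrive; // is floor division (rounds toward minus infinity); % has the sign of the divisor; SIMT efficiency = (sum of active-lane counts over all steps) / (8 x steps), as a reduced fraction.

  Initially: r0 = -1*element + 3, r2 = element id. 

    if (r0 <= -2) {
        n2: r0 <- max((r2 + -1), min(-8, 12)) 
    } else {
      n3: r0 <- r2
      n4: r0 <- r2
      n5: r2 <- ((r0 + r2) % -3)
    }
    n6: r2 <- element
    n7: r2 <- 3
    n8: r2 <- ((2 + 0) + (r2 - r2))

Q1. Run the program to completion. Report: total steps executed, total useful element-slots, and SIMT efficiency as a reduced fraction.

Answer: 8 steps, 50 useful, 25/32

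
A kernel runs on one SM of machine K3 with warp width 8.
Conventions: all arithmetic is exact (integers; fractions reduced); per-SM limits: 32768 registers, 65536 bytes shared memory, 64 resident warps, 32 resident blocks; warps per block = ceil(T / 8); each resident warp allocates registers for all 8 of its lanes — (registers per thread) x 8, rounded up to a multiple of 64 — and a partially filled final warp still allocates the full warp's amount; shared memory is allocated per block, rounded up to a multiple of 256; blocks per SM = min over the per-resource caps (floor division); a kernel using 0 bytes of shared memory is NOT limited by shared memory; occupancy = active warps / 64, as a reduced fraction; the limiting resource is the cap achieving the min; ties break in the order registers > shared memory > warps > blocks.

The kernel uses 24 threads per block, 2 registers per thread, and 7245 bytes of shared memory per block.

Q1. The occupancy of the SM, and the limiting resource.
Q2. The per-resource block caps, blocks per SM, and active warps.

Answer: occupancy 3/8, limited by shared memory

registers: 170 blocks
shared memory: 8 blocks
warps: 21 blocks
blocks: 32 blocks

Answer: 8 blocks, 24 active warps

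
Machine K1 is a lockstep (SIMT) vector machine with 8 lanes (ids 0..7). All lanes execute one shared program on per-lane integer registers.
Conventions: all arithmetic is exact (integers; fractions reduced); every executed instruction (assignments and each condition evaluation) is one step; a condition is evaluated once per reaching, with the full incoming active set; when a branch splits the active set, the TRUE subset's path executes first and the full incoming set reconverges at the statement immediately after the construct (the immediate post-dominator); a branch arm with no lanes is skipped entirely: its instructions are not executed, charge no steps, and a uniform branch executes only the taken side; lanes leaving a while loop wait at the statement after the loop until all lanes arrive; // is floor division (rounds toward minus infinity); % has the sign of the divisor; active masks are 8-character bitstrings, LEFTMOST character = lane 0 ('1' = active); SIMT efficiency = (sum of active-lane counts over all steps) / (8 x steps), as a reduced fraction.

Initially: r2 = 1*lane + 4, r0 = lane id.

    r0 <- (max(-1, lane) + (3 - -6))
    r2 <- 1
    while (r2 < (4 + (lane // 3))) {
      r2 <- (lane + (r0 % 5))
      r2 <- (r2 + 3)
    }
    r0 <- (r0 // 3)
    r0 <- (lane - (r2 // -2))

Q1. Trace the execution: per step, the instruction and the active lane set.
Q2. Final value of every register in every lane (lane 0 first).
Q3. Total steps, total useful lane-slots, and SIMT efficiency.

step 0: r0 <- (max(-1, lane) + (3 - -6)) 11111111
step 1: r2 <- 1                      11111111
step 2: eval (r2 < (4 + (lane // 3))) 11111111
step 3: r2 <- (lane + (r0 % 5))      11111111
step 4: r2 <- (r2 + 3)               11111111
step 5: eval (r2 < (4 + (lane // 3))) 11111111
step 6: r0 <- (r0 // 3)              11111111
step 7: r0 <- (lane - (r2 // -2))    11111111

Answer: 8 steps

r2: 7,4,6,8,10,12,9,11
r0: 4,3,5,7,9,11,11,13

steps = 8; useful = 64; efficiency = 64/64 = 1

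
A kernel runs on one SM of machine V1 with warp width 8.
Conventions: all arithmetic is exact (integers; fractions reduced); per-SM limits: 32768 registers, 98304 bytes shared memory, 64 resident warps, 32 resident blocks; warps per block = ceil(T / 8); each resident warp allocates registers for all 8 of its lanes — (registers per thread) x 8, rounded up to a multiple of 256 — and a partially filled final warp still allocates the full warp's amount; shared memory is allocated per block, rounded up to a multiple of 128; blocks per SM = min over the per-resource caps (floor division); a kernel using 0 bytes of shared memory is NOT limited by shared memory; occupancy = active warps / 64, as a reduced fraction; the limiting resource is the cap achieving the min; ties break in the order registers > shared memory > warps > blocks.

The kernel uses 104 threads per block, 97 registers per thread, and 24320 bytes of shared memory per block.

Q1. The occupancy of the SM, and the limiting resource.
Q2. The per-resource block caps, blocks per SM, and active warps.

Answer: occupancy 13/32, limited by registers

registers: 2 blocks
shared memory: 4 blocks
warps: 4 blocks
blocks: 32 blocks

Answer: 2 blocks, 26 active warps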